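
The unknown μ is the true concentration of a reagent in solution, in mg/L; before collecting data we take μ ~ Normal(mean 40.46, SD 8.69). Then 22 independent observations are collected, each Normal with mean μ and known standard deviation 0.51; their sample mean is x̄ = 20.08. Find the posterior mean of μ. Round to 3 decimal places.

With known σ, the Normal prior is conjugate. Weight on the data is w = (n/σ²)/(n/σ² + 1/τ₀²) = 84.5829/(84.5829+0.0132422) = 0.99984.
Posterior mean = w·x̄ + (1−w)·μ₀ = 0.99984·20.08 + 0.00015653·40.46 = 20.083.

Posterior mean ≈ 20.083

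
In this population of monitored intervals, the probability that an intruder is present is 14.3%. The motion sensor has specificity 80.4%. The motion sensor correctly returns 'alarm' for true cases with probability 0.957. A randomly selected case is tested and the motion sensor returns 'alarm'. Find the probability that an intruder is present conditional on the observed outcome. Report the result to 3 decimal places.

P(H | E) ≈ 0.449

Write H for 'an intruder is present'. Prior odds H:¬H = 0.143/0.857 = 0.16686. For the 'alarm' outcome, the likelihood ratio is 0.957/0.196 = 4.8827.
Posterior odds = 0.16686 × 4.8827 = 0.81473, so P(H|E) = 0.81473/(1+0.81473) = 0.449.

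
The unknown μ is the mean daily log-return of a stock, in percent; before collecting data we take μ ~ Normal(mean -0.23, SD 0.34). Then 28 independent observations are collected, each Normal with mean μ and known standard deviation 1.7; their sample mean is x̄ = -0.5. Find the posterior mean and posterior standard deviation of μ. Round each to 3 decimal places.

Posterior mean ≈ -0.373; posterior SD ≈ 0.234

With known σ, the Normal prior is conjugate. Weight on the data is w = (n/σ²)/(n/σ² + 1/τ₀²) = 9.68858/(9.68858+8.65052) = 0.52830.
Posterior mean = w·x̄ + (1−w)·μ₀ = 0.52830·-0.5 + 0.47170·-0.23 = -0.373. Posterior variance = 1/(9.68858+8.65052) = 0.0545283, so SD = 0.234.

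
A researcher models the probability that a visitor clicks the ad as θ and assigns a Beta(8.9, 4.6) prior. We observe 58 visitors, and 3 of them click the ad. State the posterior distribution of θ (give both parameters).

The binomial likelihood is conjugate to the Beta prior: with 3 successes and 55 failures, the posterior is Beta(8.9+3, 4.6+55) = Beta(11.9, 59.6).

Posterior: Beta(11.9, 59.6)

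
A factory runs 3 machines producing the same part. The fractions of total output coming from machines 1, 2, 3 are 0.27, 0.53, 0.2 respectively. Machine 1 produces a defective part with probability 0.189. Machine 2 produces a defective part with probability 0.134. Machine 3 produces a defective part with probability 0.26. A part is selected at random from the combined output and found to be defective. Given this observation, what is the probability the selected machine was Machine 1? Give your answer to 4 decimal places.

Tabulate prior·likelihood by source: [1] prior 0.27, lik 0.189, product 0.05103; [2] prior 0.53, lik 0.134, product 0.07102; [3] prior 0.2, lik 0.26, product 0.05200.
Normalizing constant = 0.17405; the posterior for Machine 1 is its product over the sum, 0.05103/0.17405 = 0.2932.

Posterior probability ≈ 0.2932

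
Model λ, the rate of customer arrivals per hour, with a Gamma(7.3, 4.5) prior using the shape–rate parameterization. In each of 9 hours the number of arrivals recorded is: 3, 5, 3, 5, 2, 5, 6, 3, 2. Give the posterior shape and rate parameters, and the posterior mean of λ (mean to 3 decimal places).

Total count ∑xᵢ = 34 over n = 9 hours.
Gamma is conjugate to the Poisson likelihood: posterior is Gamma(shape = 7.3+34 = 41.3, rate = 4.5+9 = 13.5).
E[λ | data] = 41.3/13.5 = 3.059.

Posterior: Gamma(shape=41.3, rate=13.5); mean ≈ 3.059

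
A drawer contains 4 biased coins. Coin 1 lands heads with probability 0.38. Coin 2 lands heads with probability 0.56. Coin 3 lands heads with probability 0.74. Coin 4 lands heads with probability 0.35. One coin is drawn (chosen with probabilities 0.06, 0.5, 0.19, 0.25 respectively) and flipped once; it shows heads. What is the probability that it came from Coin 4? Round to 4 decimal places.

Posterior probability ≈ 0.1648

Tabulate prior·likelihood by source: [1] prior 0.06, lik 0.38, product 0.02280; [2] prior 0.5, lik 0.56, product 0.2800; [3] prior 0.19, lik 0.74, product 0.1406; [4] prior 0.25, lik 0.35, product 0.08750.
Normalizing constant = 0.53090; the posterior for Coin 4 is its product over the sum, 0.08750/0.53090 = 0.1648.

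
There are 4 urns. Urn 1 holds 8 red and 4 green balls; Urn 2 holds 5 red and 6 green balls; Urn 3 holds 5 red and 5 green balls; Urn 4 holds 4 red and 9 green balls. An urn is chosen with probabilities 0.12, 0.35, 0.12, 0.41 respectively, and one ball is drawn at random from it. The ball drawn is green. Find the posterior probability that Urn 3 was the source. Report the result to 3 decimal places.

Tabulate prior·likelihood by source: [1] prior 0.12, lik 0.3333, product 0.04000; [2] prior 0.35, lik 0.5455, product 0.1909; [3] prior 0.12, lik 0.5, product 0.06000; [4] prior 0.41, lik 0.6923, product 0.2838.
Normalizing constant = 0.57476; the posterior for Urn 3 is its product over the sum, 0.06000/0.57476 = 0.104.

Posterior probability ≈ 0.104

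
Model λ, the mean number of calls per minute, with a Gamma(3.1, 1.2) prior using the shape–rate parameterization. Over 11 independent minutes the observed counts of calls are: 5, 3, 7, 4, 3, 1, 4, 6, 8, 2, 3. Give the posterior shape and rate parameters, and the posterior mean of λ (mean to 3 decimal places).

The Poisson likelihood adds the total count to the shape and the number of exposure periods to the rate. Here ∑xᵢ = 46 and n = 11, so shape 3.1→49.1 and rate 1.2→12.2.
E[λ | data] = 49.1/12.2 = 4.025.

Posterior: Gamma(shape=49.1, rate=12.2); mean ≈ 4.025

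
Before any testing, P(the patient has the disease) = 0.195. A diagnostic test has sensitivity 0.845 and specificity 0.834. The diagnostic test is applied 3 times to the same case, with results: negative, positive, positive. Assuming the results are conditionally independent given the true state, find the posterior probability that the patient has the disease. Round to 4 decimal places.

Posterior P(H) ≈ 0.5384

With H the event that the patient has the disease, the joint likelihood of the observed sequence is P(data|H) = 0.155·0.845·0.845 = 0.11067 and P(data|¬H) = 0.834·0.166·0.166 = 0.022982.
Bayes: P(H|data) = 0.195·0.11067 / (0.195·0.11067 + 0.805·0.022982) = 0.021581/0.040082 = 0.5384.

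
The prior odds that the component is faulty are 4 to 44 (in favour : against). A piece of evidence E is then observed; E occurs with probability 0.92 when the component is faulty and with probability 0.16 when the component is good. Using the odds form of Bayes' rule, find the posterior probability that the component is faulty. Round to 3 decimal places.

Prior odds = 4/44 = 0.090909. In log-odds, ln(0.090909) = -2.3979.
Add log likelihood ratio: ln(5.7500) = 1.7492.
Posterior log-odds = -0.64870, so posterior odds = exp(-0.64870) = 0.52273. Converting, P(H|E) = 0.52273/1.5227 = 0.343.

Posterior probability ≈ 0.343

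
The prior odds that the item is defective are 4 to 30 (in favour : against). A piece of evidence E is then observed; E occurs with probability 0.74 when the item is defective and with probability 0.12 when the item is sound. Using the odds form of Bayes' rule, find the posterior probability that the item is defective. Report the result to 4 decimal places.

Posterior probability ≈ 0.4512

Prior odds = 4/30 = 0.13333. In log-odds, ln(0.13333) = -2.0149.
Add log likelihood ratio: ln(6.1667) = 1.8192.
Posterior log-odds = -0.19574, so posterior odds = exp(-0.19574) = 0.82222. Converting, P(H|E) = 0.82222/1.8222 = 0.4512.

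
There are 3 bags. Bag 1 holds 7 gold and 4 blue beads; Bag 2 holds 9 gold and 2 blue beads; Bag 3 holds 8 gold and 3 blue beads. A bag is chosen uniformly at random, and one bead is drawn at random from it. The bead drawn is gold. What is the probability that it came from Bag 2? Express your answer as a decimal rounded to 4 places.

Posterior probability ≈ 0.3750

Tabulate prior·likelihood by source: [1] prior 0.333333, lik 0.6364, product 0.2121; [2] prior 0.333333, lik 0.8182, product 0.2727; [3] prior 0.333333, lik 0.7273, product 0.2424.
Normalizing constant = 0.72727; the posterior for Bag 2 is its product over the sum, 0.2727/0.72727 = 0.3750.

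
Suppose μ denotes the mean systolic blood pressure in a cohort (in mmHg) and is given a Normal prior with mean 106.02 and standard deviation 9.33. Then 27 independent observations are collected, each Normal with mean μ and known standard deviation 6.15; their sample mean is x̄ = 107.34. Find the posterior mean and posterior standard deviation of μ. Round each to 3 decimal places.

With known σ, the Normal prior is conjugate. Weight on the data is w = (n/σ²)/(n/σ² + 1/τ₀²) = 0.713861/(0.713861+0.0114878) = 0.98416.
Posterior mean = w·x̄ + (1−w)·μ₀ = 0.98416·107.34 + 0.015838·106.02 = 107.319. Posterior variance = 1/(0.713861+0.0114878) = 1.37865, so SD = 1.174.

Posterior mean ≈ 107.319; posterior SD ≈ 1.174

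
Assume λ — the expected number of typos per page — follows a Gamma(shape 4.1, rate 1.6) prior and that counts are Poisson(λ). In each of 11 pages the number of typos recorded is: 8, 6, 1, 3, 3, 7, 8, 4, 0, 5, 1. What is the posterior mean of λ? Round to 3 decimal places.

The Poisson likelihood adds the total count to the shape and the number of exposure periods to the rate. Here ∑xᵢ = 46 and n = 11, so shape 4.1→50.1 and rate 1.6→12.6.
Posterior mean = shape/rate = 50.1/12.6 = 3.976.

Posterior mean ≈ 3.976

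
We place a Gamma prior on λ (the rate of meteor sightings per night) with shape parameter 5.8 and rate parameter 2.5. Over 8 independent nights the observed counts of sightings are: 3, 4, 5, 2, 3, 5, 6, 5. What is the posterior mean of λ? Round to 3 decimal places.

Total count ∑xᵢ = 33 over n = 8 nights.
Gamma is conjugate to the Poisson likelihood: posterior is Gamma(shape = 5.8+33 = 38.8, rate = 2.5+8 = 10.5).
E[λ | data] = 38.8/10.5 = 3.695.

Posterior mean ≈ 3.695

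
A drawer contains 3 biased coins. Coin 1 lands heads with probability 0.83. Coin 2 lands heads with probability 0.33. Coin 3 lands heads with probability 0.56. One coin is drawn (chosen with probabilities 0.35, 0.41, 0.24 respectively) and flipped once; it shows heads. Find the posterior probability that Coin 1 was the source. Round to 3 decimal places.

P(heads|C1) = 0.83; P(heads|C2) = 0.33; P(heads|C3) = 0.56.
Prior × likelihood for each source: 0.35·0.83=0.2905, 0.41·0.33=0.1353, 0.24·0.56=0.1344. Summing gives P(heads) = 0.56020.
P(Coin 1 | heads) = 0.2905 / 0.56020 = 0.519.

Posterior probability ≈ 0.519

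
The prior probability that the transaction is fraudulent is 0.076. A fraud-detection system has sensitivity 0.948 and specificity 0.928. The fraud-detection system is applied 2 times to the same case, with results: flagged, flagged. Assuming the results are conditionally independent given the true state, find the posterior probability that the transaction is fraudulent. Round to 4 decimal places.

Posterior P(H) ≈ 0.9345

With H the event that the transaction is fraudulent, the joint likelihood of the observed sequence is P(data|H) = 0.948·0.948 = 0.89870 and P(data|¬H) = 0.072·0.072 = 0.0051840.
Bayes: P(H|data) = 0.076·0.89870 / (0.076·0.89870 + 0.924·0.0051840) = 0.068302/0.073092 = 0.9345.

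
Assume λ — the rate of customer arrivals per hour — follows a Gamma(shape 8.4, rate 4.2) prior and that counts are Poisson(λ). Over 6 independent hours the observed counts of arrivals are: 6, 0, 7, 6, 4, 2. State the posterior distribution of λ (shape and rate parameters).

Total count ∑xᵢ = 25 over n = 6 hours.
Gamma is conjugate to the Poisson likelihood: posterior is Gamma(shape = 8.4+25 = 33.4, rate = 4.2+6 = 10.2).

Posterior: Gamma(shape=33.4, rate=10.2)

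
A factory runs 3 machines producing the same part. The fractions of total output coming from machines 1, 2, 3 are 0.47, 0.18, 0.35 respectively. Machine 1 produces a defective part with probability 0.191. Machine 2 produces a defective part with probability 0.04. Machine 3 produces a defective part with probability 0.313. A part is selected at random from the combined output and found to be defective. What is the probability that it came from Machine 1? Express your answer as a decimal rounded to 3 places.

P(defective|M1) = 0.191; P(defective|M2) = 0.04; P(defective|M3) = 0.313.
Prior × likelihood for each source: 0.47·0.191=0.08977, 0.18·0.04=0.007200, 0.35·0.313=0.1095. Summing gives P(defective) = 0.20652.
P(Machine 1 | defective) = 0.08977 / 0.20652 = 0.435.

Posterior probability ≈ 0.435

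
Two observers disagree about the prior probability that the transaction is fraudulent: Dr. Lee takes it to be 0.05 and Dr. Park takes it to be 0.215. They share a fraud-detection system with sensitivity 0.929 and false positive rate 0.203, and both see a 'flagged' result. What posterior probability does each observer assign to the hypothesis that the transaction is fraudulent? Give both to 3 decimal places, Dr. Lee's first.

P('+'|H) = 0.929, P('+'|¬H) = 0.203.
Dr. Lee: numerator 0.929·0.05 = 0.046450; evidence = 0.046450+0.203·0.95 = 0.23930; posterior = 0.194.
Dr. Park: numerator 0.929·0.215 = 0.19973; evidence = 0.19973+0.203·0.785 = 0.35909; posterior = 0.556.

Dr. Lee: 0.194; Dr. Park: 0.556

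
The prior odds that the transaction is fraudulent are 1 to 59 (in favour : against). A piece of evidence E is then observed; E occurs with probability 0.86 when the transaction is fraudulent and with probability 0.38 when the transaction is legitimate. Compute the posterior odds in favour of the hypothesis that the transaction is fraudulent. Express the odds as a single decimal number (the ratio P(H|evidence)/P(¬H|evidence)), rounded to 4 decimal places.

Posterior odds ≈ 0.0384

Prior odds = 1/59 = 0.016949.
Likelihood ratio for E = 0.86/0.38 = 2.2632.
Posterior odds = prior odds × LR = 0.038359.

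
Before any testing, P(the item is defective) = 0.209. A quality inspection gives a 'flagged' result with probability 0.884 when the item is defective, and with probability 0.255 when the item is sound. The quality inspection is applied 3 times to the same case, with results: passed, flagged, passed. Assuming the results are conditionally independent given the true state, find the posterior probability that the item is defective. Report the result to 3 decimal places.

Let H be the event that the item is defective; start with P(H) = 0.209. P('flagged'|H) = 0.884, P('flagged'|¬H) = 0.255.
Update on result 1 ('passed'): P(H) ← 0.116·0.2090 / (0.116·0.2090 + 0.745·0.7910) = 0.024244/0.61354 = 0.0395.
Update on result 2 ('flagged'): P(H) ← 0.884·0.0395 / (0.884·0.0395 + 0.255·0.9605) = 0.034931/0.27985 = 0.1248.
Update on result 3 ('passed'): P(H) ← 0.116·0.1248 / (0.116·0.1248 + 0.745·0.8752) = 0.014479/0.66649 = 0.0217.

Posterior P(H) ≈ 0.022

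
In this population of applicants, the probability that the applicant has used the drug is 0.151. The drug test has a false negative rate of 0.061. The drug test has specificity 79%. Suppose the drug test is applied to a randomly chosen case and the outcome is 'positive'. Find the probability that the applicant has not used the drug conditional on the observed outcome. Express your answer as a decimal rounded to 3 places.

Let H be the event that the applicant has used the drug. P(H) = 0.151, so P(¬H) = 0.849. With E the 'positive' result, P(E|H) = 0.939 and P(E|¬H) = 0.21.
P(E) = 0.939·0.151 + 0.21·0.849 = 0.14179 + 0.17829 = 0.32008.
By Bayes' theorem, P(H|E) = 0.14179 / 0.32008 = 0.443. Hence P(¬H|E) = 1 − 0.443 = 0.557.

P(¬H | E) ≈ 0.557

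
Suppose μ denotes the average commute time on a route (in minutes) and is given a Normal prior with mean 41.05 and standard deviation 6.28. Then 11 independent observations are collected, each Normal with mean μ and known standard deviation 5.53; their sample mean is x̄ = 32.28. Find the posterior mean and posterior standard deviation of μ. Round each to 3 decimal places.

Posterior mean ≈ 32.858; posterior SD ≈ 1.612

Prior precision 1/τ₀² = 1/6.28² = 0.0253560; data precision n/σ² = 11/5.53² = 0.359702.
Posterior precision = 0.0253560 + 0.359702 = 0.385058, giving posterior SD = 1/√0.385058 = 1.612.
Posterior mean = (0.0253560·41.05 + 0.359702·32.28) / 0.385058 = 32.858.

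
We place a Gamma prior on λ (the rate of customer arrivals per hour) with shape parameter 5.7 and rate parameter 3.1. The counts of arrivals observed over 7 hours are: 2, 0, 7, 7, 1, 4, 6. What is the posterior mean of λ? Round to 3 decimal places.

Posterior mean ≈ 3.238

The Poisson likelihood adds the total count to the shape and the number of exposure periods to the rate. Here ∑xᵢ = 27 and n = 7, so shape 5.7→32.7 and rate 3.1→10.1.
E[λ | data] = 32.7/10.1 = 3.238.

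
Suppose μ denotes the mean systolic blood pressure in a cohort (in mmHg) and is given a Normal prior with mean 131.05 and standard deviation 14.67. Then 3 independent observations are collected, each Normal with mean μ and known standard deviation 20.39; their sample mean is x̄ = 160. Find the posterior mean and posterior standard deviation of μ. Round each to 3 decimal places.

Posterior mean ≈ 148.660; posterior SD ≈ 9.181

Prior precision 1/τ₀² = 1/14.67² = 0.00464665; data precision n/σ² = 3/20.39² = 0.00721584.
Posterior precision = 0.00464665 + 0.00721584 = 0.0118625, giving posterior SD = 1/√0.0118625 = 9.181.
Posterior mean = (0.00464665·131.05 + 0.00721584·160) / 0.0118625 = 148.660.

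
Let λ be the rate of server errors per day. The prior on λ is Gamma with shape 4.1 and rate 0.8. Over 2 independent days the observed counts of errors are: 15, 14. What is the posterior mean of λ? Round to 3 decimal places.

The Poisson likelihood adds the total count to the shape and the number of exposure periods to the rate. Here ∑xᵢ = 29 and n = 2, so shape 4.1→33.1 and rate 0.8→2.8.
E[λ | data] = 33.1/2.8 = 11.821.

Posterior mean ≈ 11.821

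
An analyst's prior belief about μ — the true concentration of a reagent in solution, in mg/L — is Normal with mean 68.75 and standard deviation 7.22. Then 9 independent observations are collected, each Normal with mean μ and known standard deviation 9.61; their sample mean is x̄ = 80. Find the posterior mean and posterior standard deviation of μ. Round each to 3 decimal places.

Posterior mean ≈ 78.150; posterior SD ≈ 2.928

With known σ, the Normal prior is conjugate. Weight on the data is w = (n/σ²)/(n/σ² + 1/τ₀²) = 0.0974531/(0.0974531+0.0191834) = 0.83553.
Posterior mean = w·x̄ + (1−w)·μ₀ = 0.83553·80 + 0.16447·68.75 = 78.150. Posterior variance = 1/(0.0974531+0.0191834) = 8.57364, so SD = 2.928.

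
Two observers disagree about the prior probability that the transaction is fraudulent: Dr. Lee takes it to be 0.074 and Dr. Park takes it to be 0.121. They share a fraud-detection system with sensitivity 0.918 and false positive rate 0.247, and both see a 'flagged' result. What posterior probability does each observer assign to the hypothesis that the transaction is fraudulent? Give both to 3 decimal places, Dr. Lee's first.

The likelihood ratio for a 'flagged' result is 0.918/0.247 = 3.7166.
Dr. Lee: prior odds 0.074/0.926 = 0.079914; posterior odds 0.29701; posterior probability 0.229.
Dr. Park: prior odds 0.121/0.879 = 0.13766; posterior odds 0.51161; posterior probability 0.338.

Dr. Lee: 0.229; Dr. Park: 0.338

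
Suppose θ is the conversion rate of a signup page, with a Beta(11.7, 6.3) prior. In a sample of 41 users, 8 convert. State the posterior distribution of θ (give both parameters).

The binomial likelihood is conjugate to the Beta prior: with 8 successes and 33 failures, the posterior is Beta(11.7+8, 6.3+33) = Beta(19.7, 39.3).

Posterior: Beta(19.7, 39.3)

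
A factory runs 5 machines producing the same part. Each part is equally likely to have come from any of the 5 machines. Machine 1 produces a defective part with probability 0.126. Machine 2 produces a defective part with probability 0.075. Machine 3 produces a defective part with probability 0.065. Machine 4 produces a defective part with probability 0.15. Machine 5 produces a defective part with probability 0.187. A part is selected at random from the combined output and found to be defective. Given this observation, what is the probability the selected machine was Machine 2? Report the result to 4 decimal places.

Posterior probability ≈ 0.1244

Tabulate prior·likelihood by source: [1] prior 0.2, lik 0.126, product 0.02520; [2] prior 0.2, lik 0.075, product 0.01500; [3] prior 0.2, lik 0.065, product 0.01300; [4] prior 0.2, lik 0.15, product 0.03000; [5] prior 0.2, lik 0.187, product 0.03740.
Normalizing constant = 0.12060; the posterior for Machine 2 is its product over the sum, 0.01500/0.12060 = 0.1244.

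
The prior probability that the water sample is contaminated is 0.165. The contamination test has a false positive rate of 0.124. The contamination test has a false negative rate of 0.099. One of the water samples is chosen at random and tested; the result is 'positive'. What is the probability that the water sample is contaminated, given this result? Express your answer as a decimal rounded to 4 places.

P(H | E) ≈ 0.5895

Let H be the event that the water sample is contaminated. P(H) = 0.165, so P(¬H) = 0.835. With E the 'positive' result, P(E|H) = 0.901 and P(E|¬H) = 0.124.
P(E) = 0.901·0.165 + 0.124·0.835 = 0.14867 + 0.10354 = 0.25221.
By Bayes' theorem, P(H|E) = 0.14867 / 0.25221 = 0.5895.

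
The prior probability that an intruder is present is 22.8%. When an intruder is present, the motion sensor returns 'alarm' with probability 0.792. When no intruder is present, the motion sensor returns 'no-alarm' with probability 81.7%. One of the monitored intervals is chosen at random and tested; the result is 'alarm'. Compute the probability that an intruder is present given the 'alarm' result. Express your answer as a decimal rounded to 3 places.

P(H | E) ≈ 0.561

Write H for 'an intruder is present'. Prior odds H:¬H = 0.228/0.772 = 0.29534. For the 'alarm' outcome, the likelihood ratio is 0.792/0.183 = 4.3279.
Posterior odds = 0.29534 × 4.3279 = 1.2782, so P(H|E) = 1.2782/(1+1.2782) = 0.561.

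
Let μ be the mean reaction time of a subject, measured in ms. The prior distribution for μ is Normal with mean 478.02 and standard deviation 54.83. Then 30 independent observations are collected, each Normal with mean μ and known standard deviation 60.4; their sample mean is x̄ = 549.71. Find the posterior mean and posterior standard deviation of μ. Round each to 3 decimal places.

Posterior mean ≈ 546.923; posterior SD ≈ 10.811

With known σ, the Normal prior is conjugate. Weight on the data is w = (n/σ²)/(n/σ² + 1/τ₀²) = 0.00822332/(0.00822332+0.00033263) = 0.96112.
Posterior mean = w·x̄ + (1−w)·μ₀ = 0.96112·549.71 + 0.038877·478.02 = 546.923. Posterior variance = 1/(0.00822332+0.00033263) = 116.878, so SD = 10.811.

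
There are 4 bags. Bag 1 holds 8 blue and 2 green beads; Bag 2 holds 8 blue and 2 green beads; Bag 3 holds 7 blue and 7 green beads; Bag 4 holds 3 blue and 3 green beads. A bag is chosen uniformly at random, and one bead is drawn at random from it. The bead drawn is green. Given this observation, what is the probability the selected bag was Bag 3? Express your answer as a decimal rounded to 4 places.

Posterior probability ≈ 0.3571

Tabulate prior·likelihood by source: [1] prior 0.25, lik 0.2, product 0.05000; [2] prior 0.25, lik 0.2, product 0.05000; [3] prior 0.25, lik 0.5, product 0.1250; [4] prior 0.25, lik 0.5, product 0.1250.
Normalizing constant = 0.35000; the posterior for Bag 3 is its product over the sum, 0.1250/0.35000 = 0.3571.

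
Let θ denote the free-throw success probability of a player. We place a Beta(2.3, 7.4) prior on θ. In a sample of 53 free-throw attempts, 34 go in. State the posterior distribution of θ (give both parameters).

Posterior: Beta(36.3, 26.4)

Observing 34 successes and 19 failures updates Beta(2.3, 7.4) by adding the success and failure counts to the two shape parameters: α = 2.3+34 = 36.3, β = 7.4+19 = 26.4.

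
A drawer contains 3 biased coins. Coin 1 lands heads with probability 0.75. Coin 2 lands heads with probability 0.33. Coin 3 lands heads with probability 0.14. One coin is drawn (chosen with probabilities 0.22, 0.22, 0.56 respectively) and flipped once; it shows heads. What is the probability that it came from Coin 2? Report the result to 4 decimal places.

Posterior probability ≈ 0.2297

P(heads|C1) = 0.75; P(heads|C2) = 0.33; P(heads|C3) = 0.14.
Prior × likelihood for each source: 0.22·0.75=0.1650, 0.22·0.33=0.07260, 0.56·0.14=0.07840. Summing gives P(heads) = 0.31600.
P(Coin 2 | heads) = 0.07260 / 0.31600 = 0.2297.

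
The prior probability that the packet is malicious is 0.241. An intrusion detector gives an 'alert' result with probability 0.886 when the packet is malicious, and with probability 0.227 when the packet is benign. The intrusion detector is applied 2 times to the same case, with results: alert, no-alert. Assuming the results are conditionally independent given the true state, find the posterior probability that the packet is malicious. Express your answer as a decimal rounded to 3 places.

Let H be the event that the packet is malicious; start with P(H) = 0.241. P('alert'|H) = 0.886, P('alert'|¬H) = 0.227.
Update on result 1 ('alert'): P(H) ← 0.886·0.2410 / (0.886·0.2410 + 0.227·0.7590) = 0.21353/0.38582 = 0.5534.
Update on result 2 ('no-alert'): P(H) ← 0.114·0.5534 / (0.114·0.5534 + 0.773·0.4466) = 0.063092/0.40829 = 0.1545.

Posterior P(H) ≈ 0.155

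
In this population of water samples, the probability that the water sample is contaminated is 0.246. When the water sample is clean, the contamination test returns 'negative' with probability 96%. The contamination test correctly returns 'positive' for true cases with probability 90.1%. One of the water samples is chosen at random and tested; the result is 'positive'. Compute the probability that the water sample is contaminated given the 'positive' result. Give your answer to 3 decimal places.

Let H be the event that the water sample is contaminated. P(H) = 0.246, so P(¬H) = 0.754. With E the 'positive' result, P(E|H) = 0.901 and P(E|¬H) = 0.04.
P(E) = 0.901·0.246 + 0.04·0.754 = 0.22165 + 0.030160 = 0.25181.
By Bayes' theorem, P(H|E) = 0.22165 / 0.25181 = 0.880.

P(H | E) ≈ 0.880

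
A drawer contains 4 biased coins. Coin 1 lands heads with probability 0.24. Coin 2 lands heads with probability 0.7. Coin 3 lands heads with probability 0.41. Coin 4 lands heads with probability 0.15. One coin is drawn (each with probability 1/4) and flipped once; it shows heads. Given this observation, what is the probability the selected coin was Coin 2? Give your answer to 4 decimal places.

Tabulate prior·likelihood by source: [1] prior 0.25, lik 0.24, product 0.06000; [2] prior 0.25, lik 0.7, product 0.1750; [3] prior 0.25, lik 0.41, product 0.1025; [4] prior 0.25, lik 0.15, product 0.03750.
Normalizing constant = 0.37500; the posterior for Coin 2 is its product over the sum, 0.1750/0.37500 = 0.4667.

Posterior probability ≈ 0.4667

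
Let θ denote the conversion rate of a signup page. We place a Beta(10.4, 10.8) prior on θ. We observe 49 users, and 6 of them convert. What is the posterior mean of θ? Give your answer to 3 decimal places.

Observing 6 successes and 43 failures updates Beta(10.4, 10.8) by adding the success and failure counts to the two shape parameters: α = 10.4+6 = 16.4, β = 10.8+43 = 53.8.
Posterior mean = α/(α+β) = 16.4/70.2 = 0.234.

Posterior mean ≈ 0.234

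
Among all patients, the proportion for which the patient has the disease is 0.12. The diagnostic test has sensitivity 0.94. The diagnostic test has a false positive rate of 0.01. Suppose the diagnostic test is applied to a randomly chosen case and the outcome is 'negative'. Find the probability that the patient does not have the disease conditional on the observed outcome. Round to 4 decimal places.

P(¬H | E) ≈ 0.9918

Write H for 'the patient has the disease'. Prior odds H:¬H = 0.12/0.88 = 0.13636. For the 'negative' outcome, the likelihood ratio is 0.06/0.99 = 0.060606.
Posterior odds = 0.13636 × 0.060606 = 0.0082645, so P(H|E) = 0.0082645/(1+0.0082645) = 0.0082. Then P(¬H|E) = 1 − 0.0082 = 0.9918.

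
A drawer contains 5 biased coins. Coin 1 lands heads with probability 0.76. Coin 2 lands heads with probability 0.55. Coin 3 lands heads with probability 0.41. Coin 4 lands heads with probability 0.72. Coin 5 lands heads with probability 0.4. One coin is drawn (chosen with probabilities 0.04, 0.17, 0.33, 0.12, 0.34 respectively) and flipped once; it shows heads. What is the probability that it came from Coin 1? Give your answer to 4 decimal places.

Posterior probability ≈ 0.0631

P(heads|C1) = 0.76; P(heads|C2) = 0.55; P(heads|C3) = 0.41; P(heads|C4) = 0.72; P(heads|C5) = 0.4.
Prior × likelihood for each source: 0.04·0.76=0.03040, 0.17·0.55=0.09350, 0.33·0.41=0.1353, 0.12·0.72=0.08640, 0.34·0.4=0.1360. Summing gives P(heads) = 0.48160.
P(Coin 1 | heads) = 0.03040 / 0.48160 = 0.0631.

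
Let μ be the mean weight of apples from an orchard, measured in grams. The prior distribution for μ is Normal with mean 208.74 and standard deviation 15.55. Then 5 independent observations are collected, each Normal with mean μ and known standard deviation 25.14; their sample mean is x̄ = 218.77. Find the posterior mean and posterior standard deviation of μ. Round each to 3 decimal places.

With known σ, the Normal prior is conjugate. Weight on the data is w = (n/σ²)/(n/σ² + 1/τ₀²) = 0.00791115/(0.00791115+0.00413561) = 0.65670.
Posterior mean = w·x̄ + (1−w)·μ₀ = 0.65670·218.77 + 0.34330·208.74 = 215.327. Posterior variance = 1/(0.00791115+0.00413561) = 83.0099, so SD = 9.111.

Posterior mean ≈ 215.327; posterior SD ≈ 9.111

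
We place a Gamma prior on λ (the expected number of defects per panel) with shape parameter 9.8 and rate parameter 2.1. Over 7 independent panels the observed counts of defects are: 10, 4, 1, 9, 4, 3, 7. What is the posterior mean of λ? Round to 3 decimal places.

Posterior mean ≈ 5.253

Total count ∑xᵢ = 38 over n = 7 panels.
Gamma is conjugate to the Poisson likelihood: posterior is Gamma(shape = 9.8+38 = 47.8, rate = 2.1+7 = 9.1).
E[λ | data] = 47.8/9.1 = 5.253.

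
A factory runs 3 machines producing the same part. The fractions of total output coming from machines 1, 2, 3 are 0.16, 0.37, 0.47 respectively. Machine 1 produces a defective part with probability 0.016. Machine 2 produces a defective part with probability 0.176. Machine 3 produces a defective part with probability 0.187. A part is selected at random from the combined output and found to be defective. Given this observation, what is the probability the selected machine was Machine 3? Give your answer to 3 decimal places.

Posterior probability ≈ 0.565

Tabulate prior·likelihood by source: [1] prior 0.16, lik 0.016, product 0.002560; [2] prior 0.37, lik 0.176, product 0.06512; [3] prior 0.47, lik 0.187, product 0.08789.
Normalizing constant = 0.15557; the posterior for Machine 3 is its product over the sum, 0.08789/0.15557 = 0.565.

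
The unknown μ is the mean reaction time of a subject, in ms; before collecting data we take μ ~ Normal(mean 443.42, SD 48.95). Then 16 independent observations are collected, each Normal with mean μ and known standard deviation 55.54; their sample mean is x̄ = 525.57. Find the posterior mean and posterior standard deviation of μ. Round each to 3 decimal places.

With known σ, the Normal prior is conjugate. Weight on the data is w = (n/σ²)/(n/σ² + 1/τ₀²) = 0.00518690/(0.00518690+0.00041734) = 0.92553.
Posterior mean = w·x̄ + (1−w)·μ₀ = 0.92553·525.57 + 0.074469·443.42 = 519.452. Posterior variance = 1/(0.00518690+0.00041734) = 178.436, so SD = 13.358.

Posterior mean ≈ 519.452; posterior SD ≈ 13.358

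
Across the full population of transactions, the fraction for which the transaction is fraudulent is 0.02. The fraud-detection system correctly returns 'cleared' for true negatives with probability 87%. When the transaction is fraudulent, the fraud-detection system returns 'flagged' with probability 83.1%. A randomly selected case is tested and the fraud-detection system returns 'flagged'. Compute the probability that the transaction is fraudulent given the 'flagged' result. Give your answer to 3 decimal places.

Let H be the event that the transaction is fraudulent. P(H) = 0.02, so P(¬H) = 0.98. With E the 'flagged' result, P(E|H) = 0.831 and P(E|¬H) = 0.13.
P(E) = 0.831·0.02 + 0.13·0.98 = 0.016620 + 0.12740 = 0.14402.
By Bayes' theorem, P(H|E) = 0.016620 / 0.14402 = 0.115.

P(H | E) ≈ 0.115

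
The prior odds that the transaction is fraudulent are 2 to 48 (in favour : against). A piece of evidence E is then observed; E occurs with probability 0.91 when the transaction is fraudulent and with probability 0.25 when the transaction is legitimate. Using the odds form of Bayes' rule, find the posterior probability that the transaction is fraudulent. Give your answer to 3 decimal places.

Posterior probability ≈ 0.132

Prior odds = 2/48 = 0.041667.
Likelihood ratio for E = 0.91/0.25 = 3.6400.
Posterior odds = prior odds × LR = 0.15167.
Posterior probability = odds/(1+odds) = 0.15167/1.1517 = 0.132.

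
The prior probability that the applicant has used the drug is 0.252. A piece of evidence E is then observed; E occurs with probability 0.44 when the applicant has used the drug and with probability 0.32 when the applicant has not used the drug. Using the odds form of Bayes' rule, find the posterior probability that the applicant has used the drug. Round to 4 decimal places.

Posterior probability ≈ 0.3166

Prior odds = 0.252/(1−0.252) = 0.33690.
Likelihood ratio for E = 0.44/0.32 = 1.3750.
Posterior odds = prior odds × LR = 0.46324.
Posterior probability = odds/(1+odds) = 0.46324/1.4632 = 0.3166.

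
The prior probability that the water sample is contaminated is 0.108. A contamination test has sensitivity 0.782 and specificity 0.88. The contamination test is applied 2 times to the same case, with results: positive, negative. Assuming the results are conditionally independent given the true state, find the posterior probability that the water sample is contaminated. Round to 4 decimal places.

With H the event that the water sample is contaminated, the joint likelihood of the observed sequence is P(data|H) = 0.782·0.218 = 0.17048 and P(data|¬H) = 0.12·0.88 = 0.10560.
Bayes: P(H|data) = 0.108·0.17048 / (0.108·0.17048 + 0.892·0.10560) = 0.018411/0.11261 = 0.1635.

Posterior P(H) ≈ 0.1635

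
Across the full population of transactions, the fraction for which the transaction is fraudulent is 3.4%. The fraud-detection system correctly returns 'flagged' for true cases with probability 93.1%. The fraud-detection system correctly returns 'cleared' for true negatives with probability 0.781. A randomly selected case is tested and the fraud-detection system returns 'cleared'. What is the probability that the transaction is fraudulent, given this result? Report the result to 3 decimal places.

P(H | E) ≈ 0.003

Let H be the event that the transaction is fraudulent. P(H) = 0.034, so P(¬H) = 0.966. With E the 'cleared' result, P(E|H) = 0.069 and P(E|¬H) = 0.781.
P(E) = 0.069·0.034 + 0.781·0.966 = 0.0023460 + 0.75445 = 0.75679.
By Bayes' theorem, P(H|E) = 0.0023460 / 0.75679 = 0.003.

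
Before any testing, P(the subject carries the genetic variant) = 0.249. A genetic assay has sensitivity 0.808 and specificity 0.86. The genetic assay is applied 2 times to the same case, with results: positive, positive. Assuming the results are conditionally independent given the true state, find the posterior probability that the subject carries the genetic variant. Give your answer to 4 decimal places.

Let H be the event that the subject carries the genetic variant; start with P(H) = 0.249. P('positive'|H) = 0.808, P('positive'|¬H) = 0.14.
Update on result 1 ('positive'): P(H) ← 0.808·0.2490 / (0.808·0.2490 + 0.14·0.7510) = 0.20119/0.30633 = 0.6568.
Update on result 2 ('positive'): P(H) ← 0.808·0.6568 / (0.808·0.6568 + 0.14·0.3432) = 0.53068/0.57873 = 0.9170.

Posterior P(H) ≈ 0.9170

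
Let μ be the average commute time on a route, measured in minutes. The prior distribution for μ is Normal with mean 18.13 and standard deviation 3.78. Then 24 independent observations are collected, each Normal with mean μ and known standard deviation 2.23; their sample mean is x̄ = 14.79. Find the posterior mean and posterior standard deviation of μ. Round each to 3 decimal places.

Posterior mean ≈ 14.838; posterior SD ≈ 0.452

Prior precision 1/τ₀² = 1/3.78² = 0.0699868; data precision n/σ² = 24/2.23² = 4.82616.
Posterior precision = 0.0699868 + 4.82616 = 4.89614, giving posterior SD = 1/√4.89614 = 0.452.
Posterior mean = (0.0699868·18.13 + 4.82616·14.79) / 4.89614 = 14.838.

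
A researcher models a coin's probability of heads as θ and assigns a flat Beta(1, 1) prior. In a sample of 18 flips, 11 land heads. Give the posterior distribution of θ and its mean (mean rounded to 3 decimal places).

Posterior: Beta(12, 8); mean ≈ 0.600

Observing 11 successes and 7 failures updates Beta(1, 1) by adding the success and failure counts to the two shape parameters: α = 1+11 = 12, β = 1+7 = 8.
Posterior mean = α/(α+β) = 12/20 = 0.600.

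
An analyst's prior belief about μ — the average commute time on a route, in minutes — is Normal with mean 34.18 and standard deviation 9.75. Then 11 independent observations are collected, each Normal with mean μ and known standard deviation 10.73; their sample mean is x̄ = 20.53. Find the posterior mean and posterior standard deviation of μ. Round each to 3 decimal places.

With known σ, the Normal prior is conjugate. Weight on the data is w = (n/σ²)/(n/σ² + 1/τ₀²) = 0.0955418/(0.0955418+0.0105194) = 0.90082.
Posterior mean = w·x̄ + (1−w)·μ₀ = 0.90082·20.53 + 0.099182·34.18 = 21.884. Posterior variance = 1/(0.0955418+0.0105194) = 9.42852, so SD = 3.071.

Posterior mean ≈ 21.884; posterior SD ≈ 3.071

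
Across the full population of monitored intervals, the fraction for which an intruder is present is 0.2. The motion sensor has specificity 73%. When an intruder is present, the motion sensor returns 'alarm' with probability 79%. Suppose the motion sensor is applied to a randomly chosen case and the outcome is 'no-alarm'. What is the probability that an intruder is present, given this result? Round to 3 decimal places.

P(H | E) ≈ 0.067

Let H be the event that an intruder is present. P(H) = 0.2, so P(¬H) = 0.8. With E the 'no-alarm' result, P(E|H) = 0.21 and P(E|¬H) = 0.73.
P(E) = 0.21·0.2 + 0.73·0.8 = 0.042000 + 0.58400 = 0.62600.
By Bayes' theorem, P(H|E) = 0.042000 / 0.62600 = 0.067.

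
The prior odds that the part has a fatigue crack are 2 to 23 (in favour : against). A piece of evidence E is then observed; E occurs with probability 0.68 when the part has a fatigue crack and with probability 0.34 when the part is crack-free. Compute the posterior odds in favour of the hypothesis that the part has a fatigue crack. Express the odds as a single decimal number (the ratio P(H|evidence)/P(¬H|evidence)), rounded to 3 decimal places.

Prior odds = 2/23 = 0.086957.
Likelihood ratio for E = 0.68/0.34 = 2.0000.
Posterior odds = prior odds × LR = 0.17391.

Posterior odds ≈ 0.174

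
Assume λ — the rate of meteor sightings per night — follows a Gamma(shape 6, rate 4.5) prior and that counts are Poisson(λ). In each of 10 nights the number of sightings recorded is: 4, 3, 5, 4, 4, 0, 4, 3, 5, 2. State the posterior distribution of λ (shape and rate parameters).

Total count ∑xᵢ = 34 over n = 10 nights.
Gamma is conjugate to the Poisson likelihood: posterior is Gamma(shape = 6+34 = 40, rate = 4.5+10 = 14.5).

Posterior: Gamma(shape=40, rate=14.5)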